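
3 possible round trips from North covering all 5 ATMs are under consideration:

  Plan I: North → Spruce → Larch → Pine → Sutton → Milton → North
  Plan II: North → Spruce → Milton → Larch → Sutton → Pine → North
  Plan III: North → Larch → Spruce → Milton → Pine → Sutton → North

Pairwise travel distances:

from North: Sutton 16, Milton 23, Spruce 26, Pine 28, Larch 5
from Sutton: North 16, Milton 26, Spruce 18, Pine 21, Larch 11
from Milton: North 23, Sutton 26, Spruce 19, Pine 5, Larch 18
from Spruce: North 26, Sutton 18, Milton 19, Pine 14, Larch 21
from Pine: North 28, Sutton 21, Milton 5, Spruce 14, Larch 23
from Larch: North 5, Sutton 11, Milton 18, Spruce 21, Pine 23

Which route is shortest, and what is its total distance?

Plan I: 26 + 21 + 23 + 21 + 26 + 23 = 140
Plan II: 26 + 19 + 18 + 11 + 21 + 28 = 123
Plan III: 5 + 21 + 19 + 5 + 21 + 16 = 87

Shortest is Plan III, total 87.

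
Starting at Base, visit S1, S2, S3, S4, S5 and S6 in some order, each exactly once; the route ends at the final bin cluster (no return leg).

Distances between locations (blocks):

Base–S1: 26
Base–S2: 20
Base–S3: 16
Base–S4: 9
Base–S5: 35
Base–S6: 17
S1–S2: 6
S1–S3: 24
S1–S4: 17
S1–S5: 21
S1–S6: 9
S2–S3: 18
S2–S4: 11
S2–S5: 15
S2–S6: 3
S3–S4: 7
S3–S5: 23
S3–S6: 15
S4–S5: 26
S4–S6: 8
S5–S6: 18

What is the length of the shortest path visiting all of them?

There are 6! = 720 possible orderings.
Base → S1 → S2 → S3 → S4 → S5 → S6: 26+6+18+7+26+18 = 101
Base → S1 → S2 → S3 → S4 → S6 → S5: 26+6+18+7+8+18 = 83
Base → S1 → S2 → S3 → S5 → S4 → S6: 26+6+18+23+26+8 = 107
Base → S1 → S2 → S3 → S5 → S6 → S4: 26+6+18+23+18+8 = 99
Base → S1 → S2 → S3 → S6 → S4 → S5: 26+6+18+15+8+26 = 99
Base → S1 → S2 → S3 → S6 → S5 → S4: 26+6+18+15+18+26 = 109
Base → S1 → S2 → S4 → S3 → S5 → S6: 26+6+11+7+23+18 = 91
Base → S1 → S2 → S4 → S3 → S6 → S5: 26+6+11+7+15+18 = 83
… (712 more)
Base → S3 → S4 → S6 → S1 → S2 → S5: 16+7+8+9+6+15 = 61  ← best
The minimum is 61.
One shortest path: Base → S3 → S4 → S6 → S1 → S2 → S5.

Minimum one-way distance = 61 blocks.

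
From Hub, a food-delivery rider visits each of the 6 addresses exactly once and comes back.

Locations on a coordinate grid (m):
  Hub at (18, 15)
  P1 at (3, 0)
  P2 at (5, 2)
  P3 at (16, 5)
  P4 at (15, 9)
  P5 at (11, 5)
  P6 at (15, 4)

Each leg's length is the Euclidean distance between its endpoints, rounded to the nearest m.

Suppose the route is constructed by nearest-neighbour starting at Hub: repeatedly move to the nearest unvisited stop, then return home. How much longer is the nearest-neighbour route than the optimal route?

Hub: P4=7, P3=10, P6=11, P5=12, P2=18, P1=21 ⇒ P4
P4: P3=4, P6=5, P5=6, P2=12, P1=15 ⇒ P3
P3: P6=1, P5=5, P2=11, P1=14 ⇒ P6
P6: P5=4, P2=10, P1=13 ⇒ P5
P5: P2=7, P1=9 ⇒ P2
P2: P1=3 ⇒ P1
NN route Hub → P4 → P3 → P6 → P5 → P2 → P1 → Hub costs 47.
Optimal: Hub → P2 → P1 → P5 → P6 → P3 → P4 → Hub costs 46 (by enumerating all 360 distinct tours).
Excess = 47 − 46 = 1.

Excess over optimum: 1 m.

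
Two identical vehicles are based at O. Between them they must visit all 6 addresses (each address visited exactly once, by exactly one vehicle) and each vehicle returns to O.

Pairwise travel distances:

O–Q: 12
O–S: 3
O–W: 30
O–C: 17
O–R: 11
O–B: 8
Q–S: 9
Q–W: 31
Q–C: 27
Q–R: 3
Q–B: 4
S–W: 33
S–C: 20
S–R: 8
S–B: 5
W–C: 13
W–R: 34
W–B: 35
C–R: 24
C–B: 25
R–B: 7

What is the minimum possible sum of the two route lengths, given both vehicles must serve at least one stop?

Minimum combined distance: 85.

Check every non-empty split of the stops between the two vehicles; for each half take its own optimal tour:
  {Q} + {S, W, C, R, B}: 24 + 79 = 103
  {S} + {Q, W, C, R, B}: 6 + 79 = 85
  {Q, S} + {W, C, R, B}: 24 + 79 = 103
  {W} + {Q, S, C, R, B}: 60 + 56 = 116
  {Q, W} + {S, C, R, B}: 73 + 56 = 129
  {S, W} + {Q, C, R, B}: 66 + 56 = 122
  … (31 splits in total)
Best: vehicle 1 O → S → O = 6; vehicle 2 O → C → W → Q → R → B → O = 79; combined 85.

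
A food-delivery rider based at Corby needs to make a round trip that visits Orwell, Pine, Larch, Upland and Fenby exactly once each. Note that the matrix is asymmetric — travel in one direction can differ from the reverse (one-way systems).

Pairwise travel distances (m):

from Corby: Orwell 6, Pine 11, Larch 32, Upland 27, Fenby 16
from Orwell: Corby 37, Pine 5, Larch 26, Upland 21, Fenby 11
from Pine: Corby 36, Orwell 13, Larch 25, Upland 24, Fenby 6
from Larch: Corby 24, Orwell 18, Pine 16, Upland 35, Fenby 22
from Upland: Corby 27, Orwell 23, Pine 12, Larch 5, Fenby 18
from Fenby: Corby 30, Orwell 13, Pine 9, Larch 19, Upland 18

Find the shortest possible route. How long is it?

Corby → Orwell → Pine → Larch → Upland → Fenby → Corby: 6+5+25+35+18+30 = 119
Corby → Orwell → Pine → Larch → Fenby → Upland → Corby: 6+5+25+22+18+27 = 103
Corby → Orwell → Pine → Upland → Larch → Fenby → Corby: 6+5+24+5+22+30 = 92
Corby → Orwell → Pine → Upland → Fenby → Larch → Corby: 6+5+24+18+19+24 = 96
Corby → Orwell → Pine → Fenby → Larch → Upland → Corby: 6+5+6+19+35+27 = 98
Corby → Orwell → Pine → Fenby → Upland → Larch → Corby: 6+5+6+18+5+24 = 64
Corby → Orwell → Larch → Pine → Upland → Fenby → Corby: 6+26+16+24+18+30 = 120
Corby → Orwell → Larch → Pine → Fenby → Upland → Corby: 6+26+16+6+18+27 = 99
Corby → Orwell → Larch → Upland → Pine → Fenby → Corby: 6+26+35+12+6+30 = 115
Corby → Orwell → Larch → Upland → Fenby → Pine → Corby: 6+26+35+18+9+36 = 130
Corby → Orwell → Larch → Fenby → Pine → Upland → Corby: 6+26+22+9+24+27 = 114
Corby → Orwell → Larch → Fenby → Upland → Pine → Corby: 6+26+22+18+12+36 = 120
Corby → Orwell → Upland → Pine → Larch → Fenby → Corby: 6+21+12+25+22+30 = 116
Corby → Orwell → Upland → Pine → Fenby → Larch → Corby: 6+21+12+6+19+24 = 88
… (106 more)
The minimum is 64.
One optimal route: Corby → Orwell → Pine → Fenby → Upland → Larch → Corby.

Minimum total distance: 64 m.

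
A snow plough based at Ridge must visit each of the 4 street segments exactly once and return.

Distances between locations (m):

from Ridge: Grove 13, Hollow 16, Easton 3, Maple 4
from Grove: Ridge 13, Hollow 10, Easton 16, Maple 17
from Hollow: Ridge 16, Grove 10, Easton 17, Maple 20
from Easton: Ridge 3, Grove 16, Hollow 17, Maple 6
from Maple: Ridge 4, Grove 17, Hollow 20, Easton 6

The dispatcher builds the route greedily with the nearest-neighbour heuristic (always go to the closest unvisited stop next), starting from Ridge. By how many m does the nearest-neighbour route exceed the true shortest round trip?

Ridge: Easton=3, Maple=4, Grove=13, Hollow=16 ⇒ Easton
Easton: Maple=6, Grove=16, Hollow=17 ⇒ Maple
Maple: Grove=17, Hollow=20 ⇒ Grove
Grove: Hollow=10 ⇒ Hollow
NN route Ridge → Easton → Maple → Grove → Hollow → Ridge costs 52.
Optimal: Ridge → Grove → Hollow → Easton → Maple → Ridge costs 50 (by enumerating all 12 distinct tours).
Excess = 52 − 50 = 2.

Excess over optimum: 2 m.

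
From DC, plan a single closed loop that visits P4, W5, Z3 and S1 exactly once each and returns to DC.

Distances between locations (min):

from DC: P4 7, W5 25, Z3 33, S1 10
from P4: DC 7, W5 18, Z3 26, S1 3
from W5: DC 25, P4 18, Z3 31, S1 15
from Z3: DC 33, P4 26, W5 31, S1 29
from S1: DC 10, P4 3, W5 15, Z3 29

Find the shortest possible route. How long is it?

Shortest round trip = 89 min.

There are 12 distinct closed tours to check (reversals are equivalent).
DC → P4 → W5 → Z3 → S1 → DC: 7+18+31+29+10 = 95
DC → P4 → W5 → S1 → Z3 → DC: 7+18+15+29+33 = 102
DC → P4 → Z3 → W5 → S1 → DC: 7+26+31+15+10 = 89
DC → P4 → Z3 → S1 → W5 → DC: 7+26+29+15+25 = 102
DC → P4 → S1 → W5 → Z3 → DC: 7+3+15+31+33 = 89
DC → P4 → S1 → Z3 → W5 → DC: 7+3+29+31+25 = 95
DC → W5 → P4 → Z3 → S1 → DC: 25+18+26+29+10 = 108
DC → W5 → P4 → S1 → Z3 → DC: 25+18+3+29+33 = 108
DC → W5 → Z3 → P4 → S1 → DC: 25+31+26+3+10 = 95
DC → W5 → S1 → P4 → Z3 → DC: 25+15+3+26+33 = 102
DC → Z3 → P4 → W5 → S1 → DC: 33+26+18+15+10 = 102
DC → Z3 → W5 → P4 → S1 → DC: 33+31+18+3+10 = 95
The minimum is 89.
One optimal route: DC → P4 → Z3 → W5 → S1 → DC (or its reverse).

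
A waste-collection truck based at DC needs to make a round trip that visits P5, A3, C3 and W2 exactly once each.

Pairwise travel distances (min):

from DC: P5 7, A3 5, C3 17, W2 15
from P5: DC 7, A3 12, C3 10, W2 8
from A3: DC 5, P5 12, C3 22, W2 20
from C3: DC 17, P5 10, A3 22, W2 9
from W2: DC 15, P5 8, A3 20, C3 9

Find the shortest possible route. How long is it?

Shortest round trip = 51 min.

With 4 stops there are 4!/2 = 12 distinct round trips (a route and its reverse cost the same).
DC→P5→A3→C3→W2→DC: 7+12+22+9+15 = 65
DC→P5→A3→W2→C3→DC: 7+12+20+9+17 = 65
DC→P5→C3→A3→W2→DC: 7+10+22+20+15 = 74
DC→P5→C3→W2→A3→DC: 7+10+9+20+5 = 51
DC→P5→W2→A3→C3→DC: 7+8+20+22+17 = 74
DC→P5→W2→C3→A3→DC: 7+8+9+22+5 = 51
DC→A3→P5→C3→W2→DC: 5+12+10+9+15 = 51
DC→A3→P5→W2→C3→DC: 5+12+8+9+17 = 51
DC→A3→C3→P5→W2→DC: 5+22+10+8+15 = 60
DC→A3→W2→P5→C3→DC: 5+20+8+10+17 = 60
DC→C3→P5→A3→W2→DC: 17+10+12+20+15 = 74
DC→C3→A3→P5→W2→DC: 17+22+12+8+15 = 74
The minimum is 51.
One optimal route: DC → P5 → C3 → W2 → A3 → DC (or its reverse).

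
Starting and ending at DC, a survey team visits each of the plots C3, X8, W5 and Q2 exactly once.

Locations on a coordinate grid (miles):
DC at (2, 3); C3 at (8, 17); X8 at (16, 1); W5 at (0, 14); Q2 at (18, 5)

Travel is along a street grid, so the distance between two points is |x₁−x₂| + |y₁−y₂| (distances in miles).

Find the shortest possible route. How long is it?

68 miles — the shortest possible round trip.

With 4 stops there are 4!/2 = 12 distinct round trips (a route and its reverse cost the same).
DC-C3-X8-W5-Q2-DC: 20+24+29+27+18 = 118
DC-C3-X8-Q2-W5-DC: 20+24+6+27+13 = 90
DC-C3-W5-X8-Q2-DC: 20+11+29+6+18 = 84
DC-C3-W5-Q2-X8-DC: 20+11+27+6+16 = 80
DC-C3-Q2-X8-W5-DC: 20+22+6+29+13 = 90
DC-C3-Q2-W5-X8-DC: 20+22+27+29+16 = 114
DC-X8-C3-W5-Q2-DC: 16+24+11+27+18 = 96
DC-X8-C3-Q2-W5-DC: 16+24+22+27+13 = 102
DC-X8-W5-C3-Q2-DC: 16+29+11+22+18 = 96
DC-X8-Q2-C3-W5-DC: 16+6+22+11+13 = 68
DC-W5-C3-X8-Q2-DC: 13+11+24+6+18 = 72
DC-W5-X8-C3-Q2-DC: 13+29+24+22+18 = 106
The minimum is 68.
One optimal route: DC → X8 → Q2 → C3 → W5 → DC (or its reverse).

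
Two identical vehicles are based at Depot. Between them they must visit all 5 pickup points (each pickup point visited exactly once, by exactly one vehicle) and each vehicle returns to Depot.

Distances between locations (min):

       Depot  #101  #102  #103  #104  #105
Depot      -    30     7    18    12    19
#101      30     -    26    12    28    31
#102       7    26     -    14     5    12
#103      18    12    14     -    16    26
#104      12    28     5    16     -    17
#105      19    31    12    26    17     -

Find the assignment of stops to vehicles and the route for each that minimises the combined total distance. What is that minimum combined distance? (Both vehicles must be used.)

104 min — the smallest possible combined total.

There are 2^4 − 1 = 15 ways to divide the 5 stops into two non-empty groups. For each, the best each vehicle can do is its own shortest tour through its group:
  {#101} + {#102, #103, #104, #105}: 60 + 70 = 130
  {#102} + {#101, #103, #104, #105}: 14 + 90 = 104
  {#101, #102} + {#103, #104, #105}: 63 + 70 = 133
  {#103} + {#101, #102, #104, #105}: 36 + 90 = 126
  {#101, #103} + {#102, #104, #105}: 60 + 48 = 108
  {#102, #103} + {#101, #104, #105}: 39 + 90 = 129
  … (15 splits in total)
Best: vehicle 1 Depot → #102 → Depot = 14; vehicle 2 Depot → #103 → #101 → #105 → #104 → Depot = 90; combined 104.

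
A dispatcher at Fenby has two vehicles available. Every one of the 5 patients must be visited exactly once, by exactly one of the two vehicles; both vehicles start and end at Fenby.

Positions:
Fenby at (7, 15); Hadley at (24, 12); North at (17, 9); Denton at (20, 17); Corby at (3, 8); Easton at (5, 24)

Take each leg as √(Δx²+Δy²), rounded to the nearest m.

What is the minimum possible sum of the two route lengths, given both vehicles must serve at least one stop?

Try each way of splitting the stops between the two vehicles (each non-empty) and, for each split, find the best tour for each vehicle:
  {Hadley} + {North, Denton, Corby, Easton}: 34 + 57 = 91
  {North} + {Hadley, Denton, Corby, Easton}: 24 + 61 = 85
  {Hadley, North} + {Denton, Corby, Easton}: 37 + 53 = 90
  {Denton} + {Hadley, North, Corby, Easton}: 26 + 61 = 87
  {Hadley, Denton} + {North, Corby, Easton}: 36 + 50 = 86
  {North, Denton} + {Hadley, Corby, Easton}: 34 + 60 = 94
  … (15 splits in total)
  {Hadley, North, Denton, Corby} + {Easton}: 49 + 18 = 67  ← best
Best: vehicle 1 Fenby → Denton → Hadley → North → Corby → Fenby = 49; vehicle 2 Fenby → Easton → Fenby = 18; combined 67.

Minimum combined distance: 67 m.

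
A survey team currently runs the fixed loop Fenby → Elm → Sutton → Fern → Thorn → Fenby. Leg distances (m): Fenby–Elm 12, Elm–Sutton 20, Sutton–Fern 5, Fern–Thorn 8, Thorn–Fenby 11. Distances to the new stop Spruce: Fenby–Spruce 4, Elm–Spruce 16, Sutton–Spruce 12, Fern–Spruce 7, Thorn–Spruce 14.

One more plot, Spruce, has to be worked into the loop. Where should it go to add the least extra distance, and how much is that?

Insertion cost between consecutive stops i–j is d(i,Spruce) + d(Spruce,j) − d(i,j):
  between Fenby and Elm: 4 + 16 − 12 = 8
  between Elm and Sutton: 16 + 12 − 20 = 8
  between Sutton and Fern: 12 + 7 − 5 = 14
  between Fern and Thorn: 7 + 14 − 8 = 13
  between Thorn and Fenby: 14 + 4 − 11 = 7
Cheapest insertion is between Thorn and Fenby, adding 7.
New total = 56 + 7 = 63.

Minimum extra distance: 7 m, inserting Spruce between Thorn and Fenby.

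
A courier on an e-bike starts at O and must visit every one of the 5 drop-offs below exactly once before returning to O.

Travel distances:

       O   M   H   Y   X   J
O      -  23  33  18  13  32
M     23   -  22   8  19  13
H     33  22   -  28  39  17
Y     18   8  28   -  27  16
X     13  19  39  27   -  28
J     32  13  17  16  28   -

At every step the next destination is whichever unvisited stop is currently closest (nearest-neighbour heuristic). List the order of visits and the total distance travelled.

O → [X:13 / Y:18 / M:23 / J:32 / H:33] → X (13)
X → [M:19 / Y:27 / J:28 / H:39] → M (19)
M → [Y:8 / J:13 / H:22] → Y (8)
Y → [J:16 / H:28] → J (16)
J → [H:17] → H (17)
Return H→O: 33.
Total = 13 + 19 + 8 + 16 + 17 + 33 = 106.

Nearest-neighbour total = 106; route O → X → M → Y → J → H → O.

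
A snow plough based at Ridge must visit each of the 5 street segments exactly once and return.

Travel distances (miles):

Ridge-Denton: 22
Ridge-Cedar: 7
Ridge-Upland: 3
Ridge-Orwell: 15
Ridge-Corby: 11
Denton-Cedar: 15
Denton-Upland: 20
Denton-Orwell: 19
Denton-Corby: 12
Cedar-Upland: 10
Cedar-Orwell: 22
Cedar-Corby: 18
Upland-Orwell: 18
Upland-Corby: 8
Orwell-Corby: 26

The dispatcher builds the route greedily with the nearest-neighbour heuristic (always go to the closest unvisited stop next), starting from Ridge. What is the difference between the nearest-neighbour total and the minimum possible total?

The nearest-neighbour route is 4 miles longer than optimal.

Ridge: Upland=3, Cedar=7, Corby=11, Orwell=15, Denton=22 ⇒ Upland
Upland: Corby=8, Cedar=10, Orwell=18, Denton=20 ⇒ Corby
Corby: Denton=12, Cedar=18, Orwell=26 ⇒ Denton
Denton: Cedar=15, Orwell=19 ⇒ Cedar
Cedar: Orwell=22 ⇒ Orwell
NN route Ridge → Upland → Corby → Denton → Cedar → Orwell → Ridge costs 75.
Optimal: Ridge → Cedar → Upland → Corby → Denton → Orwell → Ridge costs 71 (by enumerating all 60 distinct tours).
Excess = 75 − 71 = 4.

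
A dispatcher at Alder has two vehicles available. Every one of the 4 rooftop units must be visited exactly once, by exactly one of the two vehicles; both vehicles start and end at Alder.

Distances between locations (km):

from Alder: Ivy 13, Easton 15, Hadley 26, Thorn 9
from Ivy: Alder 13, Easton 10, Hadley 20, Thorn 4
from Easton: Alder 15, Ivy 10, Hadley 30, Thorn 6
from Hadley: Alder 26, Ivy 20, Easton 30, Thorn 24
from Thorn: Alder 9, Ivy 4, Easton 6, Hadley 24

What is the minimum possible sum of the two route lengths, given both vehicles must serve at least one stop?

89 km — the smallest possible combined total.

There are 2^3 − 1 = 7 ways to divide the 4 stops into two non-empty groups. For each, the best each vehicle can do is its own shortest tour through its group:
  {Ivy} + {Easton, Hadley, Thorn}: 26 + 71 = 97
  {Easton} + {Ivy, Hadley, Thorn}: 30 + 59 = 89
  {Ivy, Easton} + {Hadley, Thorn}: 38 + 59 = 97
  {Hadley} + {Ivy, Easton, Thorn}: 52 + 38 = 90
  {Ivy, Hadley} + {Easton, Thorn}: 59 + 30 = 89
  {Easton, Hadley} + {Ivy, Thorn}: 71 + 26 = 97
  … (7 splits in total)
Best: vehicle 1 Alder → Easton → Alder = 30; vehicle 2 Alder → Hadley → Ivy → Thorn → Alder = 59; combined 89.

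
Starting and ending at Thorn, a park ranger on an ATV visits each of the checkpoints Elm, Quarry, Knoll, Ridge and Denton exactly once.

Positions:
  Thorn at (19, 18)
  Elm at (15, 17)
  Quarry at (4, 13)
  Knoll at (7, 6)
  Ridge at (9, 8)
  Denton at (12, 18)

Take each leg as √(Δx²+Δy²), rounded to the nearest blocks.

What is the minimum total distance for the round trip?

There are 60 distinct closed tours to check (reversals are equivalent).
Thorn-Elm-Quarry-Knoll-Ridge-Denton-Thorn: 4+12+8+3+10+7 = 44
Thorn-Elm-Quarry-Knoll-Denton-Ridge-Thorn: 4+12+8+13+10+14 = 61
Thorn-Elm-Quarry-Ridge-Knoll-Denton-Thorn: 4+12+7+3+13+7 = 46
Thorn-Elm-Quarry-Ridge-Denton-Knoll-Thorn: 4+12+7+10+13+17 = 63
Thorn-Elm-Quarry-Denton-Knoll-Ridge-Thorn: 4+12+9+13+3+14 = 55
Thorn-Elm-Quarry-Denton-Ridge-Knoll-Thorn: 4+12+9+10+3+17 = 55
Thorn-Elm-Knoll-Quarry-Ridge-Denton-Thorn: 4+14+8+7+10+7 = 50
Thorn-Elm-Knoll-Quarry-Denton-Ridge-Thorn: 4+14+8+9+10+14 = 59
Thorn-Elm-Knoll-Ridge-Quarry-Denton-Thorn: 4+14+3+7+9+7 = 44
Thorn-Elm-Knoll-Ridge-Denton-Quarry-Thorn: 4+14+3+10+9+16 = 56
Thorn-Elm-Knoll-Denton-Quarry-Ridge-Thorn: 4+14+13+9+7+14 = 61
Thorn-Elm-Knoll-Denton-Ridge-Quarry-Thorn: 4+14+13+10+7+16 = 64
Thorn-Elm-Ridge-Quarry-Knoll-Denton-Thorn: 4+11+7+8+13+7 = 50
Thorn-Elm-Ridge-Quarry-Denton-Knoll-Thorn: 4+11+7+9+13+17 = 61
… (46 more)
Thorn-Elm-Denton-Quarry-Knoll-Ridge-Thorn: 4+3+9+8+3+14 = 41  ← best
The minimum is 41.
One optimal route: Thorn → Elm → Denton → Quarry → Knoll → Ridge → Thorn (or its reverse).

41 blocks — the shortest possible round trip.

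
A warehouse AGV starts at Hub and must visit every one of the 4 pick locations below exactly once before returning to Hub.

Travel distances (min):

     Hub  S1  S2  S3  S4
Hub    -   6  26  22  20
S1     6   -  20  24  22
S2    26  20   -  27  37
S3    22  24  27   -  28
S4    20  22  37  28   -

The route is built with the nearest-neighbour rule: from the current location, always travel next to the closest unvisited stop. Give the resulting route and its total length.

At Hub the remaining stops are S1 6, S4 20, S3 22, S2 26; go to S1.
At S1 the remaining stops are S2 20, S4 22, S3 24; go to S2.
At S2 the remaining stops are S3 27, S4 37; go to S3.
At S3 the remaining stops are S4 28; go to S4.
Return S4→Hub: 20.
Total = 6 + 20 + 27 + 28 + 20 = 101.

101 min along Hub → S1 → S2 → S3 → S4 → Hub.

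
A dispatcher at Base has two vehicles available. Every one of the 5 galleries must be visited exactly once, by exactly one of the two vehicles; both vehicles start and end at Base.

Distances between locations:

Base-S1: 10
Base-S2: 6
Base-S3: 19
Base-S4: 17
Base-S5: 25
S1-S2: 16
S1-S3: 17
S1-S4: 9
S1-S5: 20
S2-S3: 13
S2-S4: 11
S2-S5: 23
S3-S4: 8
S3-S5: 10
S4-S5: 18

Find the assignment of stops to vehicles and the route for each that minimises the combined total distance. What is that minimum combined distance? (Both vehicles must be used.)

Minimum combined distance: 74.

Check every non-empty split of the stops between the two vehicles; for each half take its own optimal tour:
  {S1} + {S2, S3, S4, S5}: 20 + 60 = 80
  {S2} + {S1, S3, S4, S5}: 12 + 62 = 74
  {S1, S2} + {S3, S4, S5}: 32 + 60 = 92
  {S3} + {S1, S2, S4, S5}: 38 + 65 = 103
  {S1, S3} + {S2, S4, S5}: 46 + 60 = 106
  {S2, S3} + {S1, S4, S5}: 38 + 62 = 100
  … (15 splits in total)
Best: vehicle 1 Base → S2 → Base = 12; vehicle 2 Base → S1 → S4 → S3 → S5 → Base = 62; combined 74.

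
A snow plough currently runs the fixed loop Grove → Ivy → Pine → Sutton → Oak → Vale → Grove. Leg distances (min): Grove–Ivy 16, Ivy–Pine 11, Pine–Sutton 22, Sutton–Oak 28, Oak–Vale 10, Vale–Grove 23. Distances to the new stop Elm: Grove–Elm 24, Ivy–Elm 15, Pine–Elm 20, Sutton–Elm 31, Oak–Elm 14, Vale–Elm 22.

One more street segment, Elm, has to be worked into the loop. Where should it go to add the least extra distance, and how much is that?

Insertion cost between consecutive stops i–j is d(i,Elm) + d(Elm,j) − d(i,j):
  between Grove and Ivy: 24 + 15 − 16 = 23
  between Ivy and Pine: 15 + 20 − 11 = 24
  between Pine and Sutton: 20 + 31 − 22 = 29
  between Sutton and Oak: 31 + 14 − 28 = 17
  between Oak and Vale: 14 + 22 − 10 = 26
  between Vale and Grove: 22 + 24 − 23 = 23
Cheapest insertion is between Sutton and Oak, adding 17.
New total = 110 + 17 = 127.

Adding 17 min by placing Elm on the Sutton–Oak leg.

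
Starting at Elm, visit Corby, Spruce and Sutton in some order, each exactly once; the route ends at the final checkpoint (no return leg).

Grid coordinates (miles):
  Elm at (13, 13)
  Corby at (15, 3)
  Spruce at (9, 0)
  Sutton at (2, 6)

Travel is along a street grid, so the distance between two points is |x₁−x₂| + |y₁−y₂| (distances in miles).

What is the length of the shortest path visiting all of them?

Shortest open route: 34 miles.

There are 3! = 6 possible orderings.
Elm - Corby - Spruce - Sutton: 12+9+13 = 34
Elm - Corby - Sutton - Spruce: 12+16+13 = 41
Elm - Spruce - Corby - Sutton: 17+9+16 = 42
Elm - Spruce - Sutton - Corby: 17+13+16 = 46
Elm - Sutton - Corby - Spruce: 18+16+9 = 43
Elm - Sutton - Spruce - Corby: 18+13+9 = 40
The minimum is 34.
One shortest path: Elm → Corby → Spruce → Sutton.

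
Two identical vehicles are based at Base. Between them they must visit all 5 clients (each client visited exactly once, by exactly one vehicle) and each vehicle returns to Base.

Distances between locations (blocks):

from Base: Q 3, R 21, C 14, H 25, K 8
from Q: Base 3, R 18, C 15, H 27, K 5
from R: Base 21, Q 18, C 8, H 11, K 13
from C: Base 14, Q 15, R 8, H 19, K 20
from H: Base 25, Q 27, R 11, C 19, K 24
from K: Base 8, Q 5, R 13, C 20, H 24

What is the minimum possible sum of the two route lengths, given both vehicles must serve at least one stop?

Minimum combined distance: 71 blocks.

Check every non-empty split of the stops between the two vehicles; for each half take its own optimal tour:
  {Q} + {R, C, H, K}: 6 + 65 = 71
  {R} + {Q, C, H, K}: 42 + 65 = 107
  {Q, R} + {C, H, K}: 42 + 65 = 107
  {C} + {Q, R, H, K}: 28 + 57 = 85
  {Q, C} + {R, H, K}: 32 + 57 = 89
  {R, C} + {Q, H, K}: 43 + 57 = 100
  … (15 splits in total)
Best: vehicle 1 Base → Q → Base = 6; vehicle 2 Base → C → R → H → K → Base = 65; combined 71.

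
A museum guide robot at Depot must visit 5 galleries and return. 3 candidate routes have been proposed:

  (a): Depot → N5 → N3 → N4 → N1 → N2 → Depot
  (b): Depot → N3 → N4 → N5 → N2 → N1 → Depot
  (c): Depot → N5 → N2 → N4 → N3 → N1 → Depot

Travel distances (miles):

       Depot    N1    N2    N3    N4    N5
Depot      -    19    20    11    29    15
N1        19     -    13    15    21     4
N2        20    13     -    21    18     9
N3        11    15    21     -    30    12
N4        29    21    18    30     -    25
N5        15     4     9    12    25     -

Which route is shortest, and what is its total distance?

106 miles — (c) is the shortest.

(a): 15 + 12 + 30 + 21 + 13 + 20 = 111
(b): 11 + 30 + 25 + 9 + 13 + 19 = 107
(c): 15 + 9 + 18 + 30 + 15 + 19 = 106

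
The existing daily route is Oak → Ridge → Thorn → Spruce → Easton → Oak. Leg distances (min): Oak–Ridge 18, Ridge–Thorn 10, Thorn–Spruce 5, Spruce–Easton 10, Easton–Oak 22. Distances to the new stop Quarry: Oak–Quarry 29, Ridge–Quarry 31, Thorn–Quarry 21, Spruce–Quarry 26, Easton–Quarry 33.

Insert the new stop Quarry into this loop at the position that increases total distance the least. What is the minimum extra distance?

Insertion cost between consecutive stops i–j is d(i,Quarry) + d(Quarry,j) − d(i,j):
  between Oak and Ridge: 29 + 31 − 18 = 42
  between Ridge and Thorn: 31 + 21 − 10 = 42
  between Thorn and Spruce: 21 + 26 − 5 = 42
  between Spruce and Easton: 26 + 33 − 10 = 49
  between Easton and Oak: 33 + 29 − 22 = 40
Cheapest insertion is between Easton and Oak, adding 40.
New total = 65 + 40 = 105.

Adding 40 min by placing Quarry on the Easton–Oak leg.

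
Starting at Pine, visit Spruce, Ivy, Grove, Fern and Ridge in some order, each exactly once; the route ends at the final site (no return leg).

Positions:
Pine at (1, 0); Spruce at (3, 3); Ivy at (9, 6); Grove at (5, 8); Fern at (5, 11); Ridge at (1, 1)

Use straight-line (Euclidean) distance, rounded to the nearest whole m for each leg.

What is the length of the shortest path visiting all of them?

Minimum one-way distance = 18 m.

There are 5! = 120 possible orderings.
Pine - Spruce - Ivy - Grove - Fern - Ridge: 4+7+4+3+11 = 29
Pine - Spruce - Ivy - Grove - Ridge - Fern: 4+7+4+8+11 = 34
Pine - Spruce - Ivy - Fern - Grove - Ridge: 4+7+6+3+8 = 28
Pine - Spruce - Ivy - Fern - Ridge - Grove: 4+7+6+11+8 = 36
Pine - Spruce - Ivy - Ridge - Grove - Fern: 4+7+9+8+3 = 31
Pine - Spruce - Ivy - Ridge - Fern - Grove: 4+7+9+11+3 = 34
Pine - Spruce - Grove - Ivy - Fern - Ridge: 4+5+4+6+11 = 30
Pine - Spruce - Grove - Ivy - Ridge - Fern: 4+5+4+9+11 = 33
Pine - Spruce - Grove - Fern - Ivy - Ridge: 4+5+3+6+9 = 27
Pine - Spruce - Grove - Fern - Ridge - Ivy: 4+5+3+11+9 = 32
Pine - Spruce - Grove - Ridge - Ivy - Fern: 4+5+8+9+6 = 32
Pine - Spruce - Grove - Ridge - Fern - Ivy: 4+5+8+11+6 = 34
Pine - Spruce - Fern - Ivy - Grove - Ridge: 4+8+6+4+8 = 30
Pine - Spruce - Fern - Ivy - Ridge - Grove: 4+8+6+9+8 = 35
… (106 more)
Pine - Ridge - Spruce - Ivy - Grove - Fern: 1+3+7+4+3 = 18  ← best
The minimum is 18.
One shortest path: Pine → Ridge → Spruce → Ivy → Grove → Fern.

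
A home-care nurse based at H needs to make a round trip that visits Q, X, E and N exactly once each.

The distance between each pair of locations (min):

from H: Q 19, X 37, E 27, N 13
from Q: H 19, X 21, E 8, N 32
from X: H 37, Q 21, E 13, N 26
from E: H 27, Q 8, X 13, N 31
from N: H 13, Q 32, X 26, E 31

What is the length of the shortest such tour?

Minimum total distance: 79 min.

With 4 stops there are 4!/2 = 12 distinct round trips (a route and its reverse cost the same).
H - Q - X - E - N - H: 19+21+13+31+13 = 97
H - Q - X - N - E - H: 19+21+26+31+27 = 124
H - Q - E - X - N - H: 19+8+13+26+13 = 79
H - Q - E - N - X - H: 19+8+31+26+37 = 121
H - Q - N - X - E - H: 19+32+26+13+27 = 117
H - Q - N - E - X - H: 19+32+31+13+37 = 132
H - X - Q - E - N - H: 37+21+8+31+13 = 110
H - X - Q - N - E - H: 37+21+32+31+27 = 148
H - X - E - Q - N - H: 37+13+8+32+13 = 103
H - X - N - Q - E - H: 37+26+32+8+27 = 130
H - E - Q - X - N - H: 27+8+21+26+13 = 95
H - E - X - Q - N - H: 27+13+21+32+13 = 106
The minimum is 79.
One optimal route: H → Q → E → X → N → H (or its reverse).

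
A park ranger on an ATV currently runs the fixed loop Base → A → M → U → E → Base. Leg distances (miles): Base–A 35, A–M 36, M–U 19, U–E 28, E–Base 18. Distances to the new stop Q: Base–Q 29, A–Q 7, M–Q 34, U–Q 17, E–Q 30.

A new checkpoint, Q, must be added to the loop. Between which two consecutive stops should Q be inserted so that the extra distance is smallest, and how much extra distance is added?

Insertion cost between consecutive stops i–j is d(i,Q) + d(Q,j) − d(i,j):
  between Base and A: 29 + 7 − 35 = 1
  between A and M: 7 + 34 − 36 = 5
  between M and U: 34 + 17 − 19 = 32
  between U and E: 17 + 30 − 28 = 19
  between E and Base: 30 + 29 − 18 = 41
Cheapest insertion is between Base and A, adding 1.
New total = 136 + 1 = 137.

+1 miles — insert Q between Base and A.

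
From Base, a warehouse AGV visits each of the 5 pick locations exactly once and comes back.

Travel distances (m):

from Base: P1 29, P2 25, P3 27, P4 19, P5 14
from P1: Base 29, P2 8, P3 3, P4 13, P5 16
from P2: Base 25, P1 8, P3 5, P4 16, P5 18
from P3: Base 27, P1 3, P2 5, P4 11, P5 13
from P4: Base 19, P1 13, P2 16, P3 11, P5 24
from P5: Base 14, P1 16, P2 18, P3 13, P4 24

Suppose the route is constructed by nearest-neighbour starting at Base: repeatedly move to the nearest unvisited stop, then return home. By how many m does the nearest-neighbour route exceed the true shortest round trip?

From Base: P5=14, P4=19, P2=25, P3=27, P1=29 → choose P5 (14).
From P5: P3=13, P1=16, P2=18, P4=24 → choose P3 (13).
From P3: P1=3, P2=5, P4=11 → choose P1 (3).
From P1: P2=8, P4=13 → choose P2 (8).
From P2: P4=16 → choose P4 (16).
NN route Base → P5 → P3 → P1 → P2 → P4 → Base costs 73.
Optimal: Base → P4 → P1 → P2 → P3 → P5 → Base costs 72 (by enumerating all 60 distinct tours).
Excess = 73 − 72 = 1.

The nearest-neighbour route is 1 m longer than optimal.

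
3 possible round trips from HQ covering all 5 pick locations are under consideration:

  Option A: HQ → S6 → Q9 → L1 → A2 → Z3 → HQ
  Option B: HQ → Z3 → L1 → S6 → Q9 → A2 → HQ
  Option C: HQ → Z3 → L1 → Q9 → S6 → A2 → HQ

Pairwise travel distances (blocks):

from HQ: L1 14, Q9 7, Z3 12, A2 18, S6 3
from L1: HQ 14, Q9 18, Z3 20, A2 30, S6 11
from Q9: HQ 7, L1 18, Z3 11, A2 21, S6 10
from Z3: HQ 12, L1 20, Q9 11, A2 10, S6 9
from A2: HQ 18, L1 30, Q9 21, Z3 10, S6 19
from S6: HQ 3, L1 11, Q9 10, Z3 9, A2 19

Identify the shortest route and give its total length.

Option A: 3 + 10 + 18 + 30 + 10 + 12 = 83
Option B: 12 + 20 + 11 + 10 + 21 + 18 = 92
Option C: 12 + 20 + 18 + 10 + 19 + 18 = 97

83 blocks — Option A is the shortest.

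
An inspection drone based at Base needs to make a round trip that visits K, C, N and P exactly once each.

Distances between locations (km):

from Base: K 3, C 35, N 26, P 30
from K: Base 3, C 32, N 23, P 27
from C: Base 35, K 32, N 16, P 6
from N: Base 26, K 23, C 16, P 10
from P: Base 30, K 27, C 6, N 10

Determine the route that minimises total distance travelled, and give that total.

Minimum total distance: 77 km.

With 4 stops there are 4!/2 = 12 distinct round trips (a route and its reverse cost the same).
Base→K→C→N→P→Base: 3+32+16+10+30 = 91
Base→K→C→P→N→Base: 3+32+6+10+26 = 77
Base→K→N→C→P→Base: 3+23+16+6+30 = 78
Base→K→N→P→C→Base: 3+23+10+6+35 = 77
Base→K→P→C→N→Base: 3+27+6+16+26 = 78
Base→K→P→N→C→Base: 3+27+10+16+35 = 91
Base→C→K→N→P→Base: 35+32+23+10+30 = 130
Base→C→K→P→N→Base: 35+32+27+10+26 = 130
Base→C→N→K→P→Base: 35+16+23+27+30 = 131
Base→C→P→K→N→Base: 35+6+27+23+26 = 117
Base→N→K→C→P→Base: 26+23+32+6+30 = 117
Base→N→C→K→P→Base: 26+16+32+27+30 = 131
The minimum is 77.
One optimal route: Base → K → C → P → N → Base (or its reverse).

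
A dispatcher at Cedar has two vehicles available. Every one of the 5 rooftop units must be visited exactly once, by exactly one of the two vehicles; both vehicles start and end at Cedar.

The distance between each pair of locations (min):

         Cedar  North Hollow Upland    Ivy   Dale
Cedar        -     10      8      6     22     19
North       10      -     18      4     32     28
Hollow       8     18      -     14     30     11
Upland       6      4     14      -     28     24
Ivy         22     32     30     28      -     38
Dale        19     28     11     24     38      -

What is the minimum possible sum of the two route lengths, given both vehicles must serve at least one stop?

99 min — the smallest possible combined total.

Try each way of splitting the stops between the two vehicles (each non-empty) and, for each split, find the best tour for each vehicle:
  {North} + {Hollow, Upland, Ivy, Dale}: 20 + 91 = 111
  {Hollow} + {North, Upland, Ivy, Dale}: 16 + 98 = 114
  {North, Hollow} + {Upland, Ivy, Dale}: 36 + 90 = 126
  {Upland} + {North, Hollow, Ivy, Dale}: 12 + 99 = 111
  {North, Upland} + {Hollow, Ivy, Dale}: 20 + 79 = 99
  {Hollow, Upland} + {North, Ivy, Dale}: 28 + 98 = 126
  … (15 splits in total)
Best: vehicle 1 Cedar → North → Upland → Cedar = 20; vehicle 2 Cedar → Hollow → Dale → Ivy → Cedar = 79; combined 99.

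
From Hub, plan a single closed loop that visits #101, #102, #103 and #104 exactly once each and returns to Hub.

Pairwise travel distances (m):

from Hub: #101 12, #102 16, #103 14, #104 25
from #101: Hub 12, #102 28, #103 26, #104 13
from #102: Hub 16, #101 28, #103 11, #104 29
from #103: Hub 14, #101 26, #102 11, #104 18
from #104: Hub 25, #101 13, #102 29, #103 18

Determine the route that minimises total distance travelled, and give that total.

Minimum total distance: 70 m.

With 4 stops there are 4!/2 = 12 distinct round trips (a route and its reverse cost the same).
Hub-#101-#102-#103-#104-Hub: 12+28+11+18+25 = 94
Hub-#101-#102-#104-#103-Hub: 12+28+29+18+14 = 101
Hub-#101-#103-#102-#104-Hub: 12+26+11+29+25 = 103
Hub-#101-#103-#104-#102-Hub: 12+26+18+29+16 = 101
Hub-#101-#104-#102-#103-Hub: 12+13+29+11+14 = 79
Hub-#101-#104-#103-#102-Hub: 12+13+18+11+16 = 70
Hub-#102-#101-#103-#104-Hub: 16+28+26+18+25 = 113
Hub-#102-#101-#104-#103-Hub: 16+28+13+18+14 = 89
Hub-#102-#103-#101-#104-Hub: 16+11+26+13+25 = 91
Hub-#102-#104-#101-#103-Hub: 16+29+13+26+14 = 98
Hub-#103-#101-#102-#104-Hub: 14+26+28+29+25 = 122
Hub-#103-#102-#101-#104-Hub: 14+11+28+13+25 = 91
The minimum is 70.
One optimal route: Hub → #101 → #104 → #103 → #102 → Hub (or its reverse).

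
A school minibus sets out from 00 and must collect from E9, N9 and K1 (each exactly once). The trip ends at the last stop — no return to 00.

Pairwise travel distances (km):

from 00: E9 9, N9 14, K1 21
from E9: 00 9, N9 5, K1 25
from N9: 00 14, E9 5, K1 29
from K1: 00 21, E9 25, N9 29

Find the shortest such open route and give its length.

There are 3! = 6 possible orderings.
00 → E9 → N9 → K1: 9+5+29 = 43
00 → E9 → K1 → N9: 9+25+29 = 63
00 → N9 → E9 → K1: 14+5+25 = 44
00 → N9 → K1 → E9: 14+29+25 = 68
00 → K1 → E9 → N9: 21+25+5 = 51
00 → K1 → N9 → E9: 21+29+5 = 55
The minimum is 43.
One shortest path: 00 → E9 → N9 → K1.

Minimum one-way distance = 43 km.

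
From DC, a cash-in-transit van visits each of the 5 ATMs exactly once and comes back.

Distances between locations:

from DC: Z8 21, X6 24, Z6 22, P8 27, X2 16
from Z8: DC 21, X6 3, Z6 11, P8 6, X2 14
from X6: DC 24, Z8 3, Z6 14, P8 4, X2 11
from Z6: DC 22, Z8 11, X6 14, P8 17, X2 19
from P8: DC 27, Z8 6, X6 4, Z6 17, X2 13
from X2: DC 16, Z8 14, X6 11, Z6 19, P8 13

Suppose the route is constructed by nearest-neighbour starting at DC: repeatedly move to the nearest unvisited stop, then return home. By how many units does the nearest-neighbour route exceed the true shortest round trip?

6 longer than the optimal tour.

DC: X2=16, Z8=21, Z6=22, X6=24, P8=27 ⇒ X2
X2: X6=11, P8=13, Z8=14, Z6=19 ⇒ X6
X6: Z8=3, P8=4, Z6=14 ⇒ Z8
Z8: P8=6, Z6=11 ⇒ P8
P8: Z6=17 ⇒ Z6
NN route DC → X2 → X6 → Z8 → P8 → Z6 → DC costs 75.
Optimal: DC → Z6 → Z8 → X6 → P8 → X2 → DC costs 69 (by enumerating all 60 distinct tours).
Excess = 75 − 69 = 6.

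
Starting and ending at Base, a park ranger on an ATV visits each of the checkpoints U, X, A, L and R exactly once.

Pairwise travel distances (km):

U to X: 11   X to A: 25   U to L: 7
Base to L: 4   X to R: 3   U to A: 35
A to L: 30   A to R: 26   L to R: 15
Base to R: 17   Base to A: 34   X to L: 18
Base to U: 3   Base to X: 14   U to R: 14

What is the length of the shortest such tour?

Base - U - X - A - L - R - Base: 3+11+25+30+15+17 = 101
Base - U - X - A - R - L - Base: 3+11+25+26+15+4 = 84
Base - U - X - L - A - R - Base: 3+11+18+30+26+17 = 105
Base - U - X - L - R - A - Base: 3+11+18+15+26+34 = 107
Base - U - X - R - A - L - Base: 3+11+3+26+30+4 = 77
Base - U - X - R - L - A - Base: 3+11+3+15+30+34 = 96
Base - U - A - X - L - R - Base: 3+35+25+18+15+17 = 113
Base - U - A - X - R - L - Base: 3+35+25+3+15+4 = 85
Base - U - A - L - X - R - Base: 3+35+30+18+3+17 = 106
Base - U - A - L - R - X - Base: 3+35+30+15+3+14 = 100
Base - U - A - R - X - L - Base: 3+35+26+3+18+4 = 89
Base - U - A - R - L - X - Base: 3+35+26+15+18+14 = 111
Base - U - L - X - A - R - Base: 3+7+18+25+26+17 = 96
Base - U - L - X - R - A - Base: 3+7+18+3+26+34 = 91
… (46 more)
The minimum is 77.
One optimal route: Base → U → X → R → A → L → Base (or its reverse).

77 km — the shortest possible round trip.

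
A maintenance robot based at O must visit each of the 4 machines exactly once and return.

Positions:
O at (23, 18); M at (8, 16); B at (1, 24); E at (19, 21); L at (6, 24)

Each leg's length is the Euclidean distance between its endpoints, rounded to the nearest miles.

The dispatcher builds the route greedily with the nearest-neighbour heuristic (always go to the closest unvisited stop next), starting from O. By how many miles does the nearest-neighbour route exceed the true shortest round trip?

O: E=5, M=15, L=18, B=23 ⇒ E
E: M=12, L=13, B=18 ⇒ M
M: L=8, B=11 ⇒ L
L: B=5 ⇒ B
NN route O → E → M → L → B → O costs 53.
Optimal: O → M → B → L → E → O costs 49 (by enumerating all 12 distinct tours).
Excess = 53 − 49 = 4.

The nearest-neighbour route is 4 miles longer than optimal.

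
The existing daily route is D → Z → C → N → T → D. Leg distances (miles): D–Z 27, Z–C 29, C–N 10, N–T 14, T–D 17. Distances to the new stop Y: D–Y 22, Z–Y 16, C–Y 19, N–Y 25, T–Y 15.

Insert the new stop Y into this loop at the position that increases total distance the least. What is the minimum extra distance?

Minimum extra distance: 6 miles, inserting Y between Z and C.

Insertion cost between consecutive stops i–j is d(i,Y) + d(Y,j) − d(i,j):
  between D and Z: 22 + 16 − 27 = 11
  between Z and C: 16 + 19 − 29 = 6
  between C and N: 19 + 25 − 10 = 34
  between N and T: 25 + 15 − 14 = 26
  between T and D: 15 + 22 − 17 = 20
Cheapest insertion is between Z and C, adding 6.
New total = 97 + 6 = 103.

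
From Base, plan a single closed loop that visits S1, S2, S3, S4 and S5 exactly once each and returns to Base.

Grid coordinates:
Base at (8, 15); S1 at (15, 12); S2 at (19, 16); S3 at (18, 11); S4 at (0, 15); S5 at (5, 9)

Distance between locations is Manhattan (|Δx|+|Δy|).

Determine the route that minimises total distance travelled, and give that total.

Base→S1→S2→S3→S4→S5→Base: 10+8+6+22+11+9 = 66
Base→S1→S2→S3→S5→S4→Base: 10+8+6+15+11+8 = 58
Base→S1→S2→S4→S3→S5→Base: 10+8+20+22+15+9 = 84
Base→S1→S2→S4→S5→S3→Base: 10+8+20+11+15+14 = 78
Base→S1→S2→S5→S3→S4→Base: 10+8+21+15+22+8 = 84
Base→S1→S2→S5→S4→S3→Base: 10+8+21+11+22+14 = 86
Base→S1→S3→S2→S4→S5→Base: 10+4+6+20+11+9 = 60
Base→S1→S3→S2→S5→S4→Base: 10+4+6+21+11+8 = 60
Base→S1→S3→S4→S2→S5→Base: 10+4+22+20+21+9 = 86
Base→S1→S3→S4→S5→S2→Base: 10+4+22+11+21+12 = 80
Base→S1→S3→S5→S2→S4→Base: 10+4+15+21+20+8 = 78
Base→S1→S3→S5→S4→S2→Base: 10+4+15+11+20+12 = 72
Base→S1→S4→S2→S3→S5→Base: 10+18+20+6+15+9 = 78
Base→S1→S4→S2→S5→S3→Base: 10+18+20+21+15+14 = 98
… (46 more)
Base→S2→S3→S1→S5→S4→Base: 12+6+4+13+11+8 = 54  ← best
The minimum is 54.
One optimal route: Base → S2 → S3 → S1 → S5 → S4 → Base (or its reverse).

54 — the shortest possible round trip.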